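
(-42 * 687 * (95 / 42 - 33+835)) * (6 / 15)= -46412346/5 = -9282469.20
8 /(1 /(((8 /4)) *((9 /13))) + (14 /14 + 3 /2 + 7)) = 18/23 = 0.78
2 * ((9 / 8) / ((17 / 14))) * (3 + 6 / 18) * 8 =840/17 = 49.41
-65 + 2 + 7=-56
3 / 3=1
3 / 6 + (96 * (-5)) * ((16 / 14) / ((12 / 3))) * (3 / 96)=-53/14 = -3.79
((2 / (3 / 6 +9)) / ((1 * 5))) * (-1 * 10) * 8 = -64/19 = -3.37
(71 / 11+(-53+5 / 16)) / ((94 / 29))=-14.26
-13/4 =-3.25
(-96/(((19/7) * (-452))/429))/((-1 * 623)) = -10296/191083 = -0.05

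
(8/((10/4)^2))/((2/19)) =12.16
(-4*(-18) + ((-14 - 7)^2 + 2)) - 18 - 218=279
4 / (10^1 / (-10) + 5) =1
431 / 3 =143.67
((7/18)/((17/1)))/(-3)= -7/918 = -0.01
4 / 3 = 1.33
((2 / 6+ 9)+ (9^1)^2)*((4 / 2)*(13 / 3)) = 7046/9 = 782.89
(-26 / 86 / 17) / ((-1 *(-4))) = -13/2924 = 0.00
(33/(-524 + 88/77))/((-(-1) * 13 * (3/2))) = -77/23790 = 0.00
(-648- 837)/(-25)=297/5 = 59.40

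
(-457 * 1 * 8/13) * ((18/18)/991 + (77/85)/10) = -141042996/5475275 = -25.76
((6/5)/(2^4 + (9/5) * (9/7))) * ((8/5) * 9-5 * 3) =-126/3205 = -0.04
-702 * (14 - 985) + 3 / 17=11587917/17 = 681642.18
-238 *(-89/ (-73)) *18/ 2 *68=-12963384/73 = -177580.60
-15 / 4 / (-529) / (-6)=-5/4232 = 0.00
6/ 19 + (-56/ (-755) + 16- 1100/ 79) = 2794506/1133255 = 2.47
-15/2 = -7.50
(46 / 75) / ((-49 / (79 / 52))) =-0.02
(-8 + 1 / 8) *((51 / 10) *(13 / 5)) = -104.42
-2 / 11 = -0.18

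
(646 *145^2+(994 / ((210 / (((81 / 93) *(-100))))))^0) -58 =13582093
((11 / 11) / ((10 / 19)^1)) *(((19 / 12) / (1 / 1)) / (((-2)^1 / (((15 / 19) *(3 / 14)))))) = -57/224 = -0.25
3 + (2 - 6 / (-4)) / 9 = 61/18 = 3.39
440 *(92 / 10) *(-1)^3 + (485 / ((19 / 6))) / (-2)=-78367/19 = -4124.58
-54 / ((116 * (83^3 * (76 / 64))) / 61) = -13176/315054637 = 0.00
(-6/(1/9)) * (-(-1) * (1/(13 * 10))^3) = -27/1098500 = 0.00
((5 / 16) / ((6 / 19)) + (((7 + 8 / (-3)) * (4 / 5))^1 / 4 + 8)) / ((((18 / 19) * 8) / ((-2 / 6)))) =-29963/69120 = -0.43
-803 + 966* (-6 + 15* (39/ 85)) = 49.35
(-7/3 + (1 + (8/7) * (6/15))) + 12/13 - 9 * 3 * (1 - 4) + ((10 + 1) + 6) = 133834/1365 = 98.05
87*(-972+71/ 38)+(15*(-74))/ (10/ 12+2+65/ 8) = -844520385/9994 = -84502.74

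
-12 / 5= -2.40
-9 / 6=-3/2 = -1.50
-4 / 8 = -0.50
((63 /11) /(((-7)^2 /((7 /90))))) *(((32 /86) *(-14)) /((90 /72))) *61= -2.31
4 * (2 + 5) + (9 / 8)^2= 1873/64 = 29.27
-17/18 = -0.94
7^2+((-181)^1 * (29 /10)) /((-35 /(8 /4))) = 78.99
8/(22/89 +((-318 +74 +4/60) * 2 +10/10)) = -10680/649637 = -0.02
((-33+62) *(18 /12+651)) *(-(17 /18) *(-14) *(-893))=-446852735/2 = -223426367.50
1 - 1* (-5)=6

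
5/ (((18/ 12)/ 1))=10/3 = 3.33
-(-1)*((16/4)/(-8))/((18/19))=-19/36 = -0.53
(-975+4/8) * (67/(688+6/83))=-10838389/114220 = -94.89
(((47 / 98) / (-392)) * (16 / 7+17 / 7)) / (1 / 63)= -0.36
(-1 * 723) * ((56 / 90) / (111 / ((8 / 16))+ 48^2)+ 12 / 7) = -164390438/132615 = -1239.61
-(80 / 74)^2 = -1600/1369 = -1.17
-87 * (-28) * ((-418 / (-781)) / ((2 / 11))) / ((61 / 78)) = 39711672/4331 = 9169.17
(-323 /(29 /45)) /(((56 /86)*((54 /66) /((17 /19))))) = -683485/812 = -841.73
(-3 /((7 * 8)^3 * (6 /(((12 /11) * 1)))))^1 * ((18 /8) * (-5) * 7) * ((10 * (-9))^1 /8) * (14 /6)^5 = -8575/45056 = -0.19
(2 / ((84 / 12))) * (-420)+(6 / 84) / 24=-40319/336 = -120.00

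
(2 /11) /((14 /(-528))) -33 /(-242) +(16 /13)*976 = 2391409/2002 = 1194.51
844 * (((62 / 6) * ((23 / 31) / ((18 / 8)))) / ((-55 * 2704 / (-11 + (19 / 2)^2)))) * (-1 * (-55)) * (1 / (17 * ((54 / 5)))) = -7692005/16755336 = -0.46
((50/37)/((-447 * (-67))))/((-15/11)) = -110/3324339 = 0.00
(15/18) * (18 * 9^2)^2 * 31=54915570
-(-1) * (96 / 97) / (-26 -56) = -48/3977 = -0.01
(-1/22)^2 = 1/484 = 0.00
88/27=3.26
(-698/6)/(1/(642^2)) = -47948412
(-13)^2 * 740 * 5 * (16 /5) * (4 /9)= 889315.56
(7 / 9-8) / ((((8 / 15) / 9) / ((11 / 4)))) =-10725/32 = -335.16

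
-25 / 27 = -0.93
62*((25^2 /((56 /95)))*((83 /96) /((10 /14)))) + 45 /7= 213897905/2688 = 79575.11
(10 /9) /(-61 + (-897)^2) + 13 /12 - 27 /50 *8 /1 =-585911831/181023300 = -3.24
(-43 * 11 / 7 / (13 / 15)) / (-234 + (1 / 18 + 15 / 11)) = 0.34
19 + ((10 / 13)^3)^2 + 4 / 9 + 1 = 20.65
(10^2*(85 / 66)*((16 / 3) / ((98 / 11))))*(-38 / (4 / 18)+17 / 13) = -75004000/5733 = -13082.85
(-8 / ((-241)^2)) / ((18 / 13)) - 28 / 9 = -1626320/522729 = -3.11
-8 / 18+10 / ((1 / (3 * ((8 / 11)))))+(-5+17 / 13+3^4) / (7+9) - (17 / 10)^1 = 2523083/102960 = 24.51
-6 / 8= -3/4 = -0.75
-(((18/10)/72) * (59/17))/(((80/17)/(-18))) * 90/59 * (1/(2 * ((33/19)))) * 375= 38475/704 = 54.65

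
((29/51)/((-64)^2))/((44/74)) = 1073/4595712 = 0.00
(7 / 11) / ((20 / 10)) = 7/22 = 0.32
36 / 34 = 18/17 = 1.06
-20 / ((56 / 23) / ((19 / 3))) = -2185/42 = -52.02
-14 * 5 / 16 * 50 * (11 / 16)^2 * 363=-38432625/1024 = -37531.86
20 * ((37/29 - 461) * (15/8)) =-17239.66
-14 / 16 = -7/8 = -0.88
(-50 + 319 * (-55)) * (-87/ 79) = 1530765/79 = 19376.77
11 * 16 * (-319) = -56144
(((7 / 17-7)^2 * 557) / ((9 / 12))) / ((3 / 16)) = 447168512/2601 = 171921.77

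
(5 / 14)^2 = 0.13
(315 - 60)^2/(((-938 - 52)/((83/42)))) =-119935/924 = -129.80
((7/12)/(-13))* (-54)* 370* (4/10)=4662/13 = 358.62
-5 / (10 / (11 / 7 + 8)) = -67/14 = -4.79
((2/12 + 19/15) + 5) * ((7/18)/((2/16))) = 2702/135 = 20.01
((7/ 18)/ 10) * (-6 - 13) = -0.74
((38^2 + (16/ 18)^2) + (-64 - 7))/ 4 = 111277/324 = 343.45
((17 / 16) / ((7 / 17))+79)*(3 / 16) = 27411/1792 = 15.30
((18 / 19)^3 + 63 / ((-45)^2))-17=-24875462/1543275 = -16.12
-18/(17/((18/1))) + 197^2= 659429/17 = 38789.94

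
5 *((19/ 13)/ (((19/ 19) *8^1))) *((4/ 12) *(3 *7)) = 6.39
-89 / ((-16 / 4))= 89/4 = 22.25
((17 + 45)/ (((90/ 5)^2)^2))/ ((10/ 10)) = 31/52488 = 0.00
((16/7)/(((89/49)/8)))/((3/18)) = 5376/89 = 60.40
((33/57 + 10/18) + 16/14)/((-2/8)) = -10904/1197 = -9.11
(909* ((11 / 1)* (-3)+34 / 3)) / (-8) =19695/8 = 2461.88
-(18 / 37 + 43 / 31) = -2149/1147 = -1.87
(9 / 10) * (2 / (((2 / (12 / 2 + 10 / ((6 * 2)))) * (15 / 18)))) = 369/50 = 7.38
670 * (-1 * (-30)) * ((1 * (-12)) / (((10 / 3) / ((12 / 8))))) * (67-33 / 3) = -6078240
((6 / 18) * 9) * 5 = 15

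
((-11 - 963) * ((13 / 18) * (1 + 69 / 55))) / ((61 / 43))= -33756892/30195 = -1117.96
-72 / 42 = -12/7 = -1.71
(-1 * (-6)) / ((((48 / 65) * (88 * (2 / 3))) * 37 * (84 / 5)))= 325/1458688 = 0.00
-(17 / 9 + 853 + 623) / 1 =-13301/9 = -1477.89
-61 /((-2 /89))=5429/2 = 2714.50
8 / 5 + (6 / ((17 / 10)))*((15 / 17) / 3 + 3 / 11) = 57232/15895 = 3.60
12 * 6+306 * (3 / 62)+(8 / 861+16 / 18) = 7022773/80073 = 87.70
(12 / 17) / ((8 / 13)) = 39/34 = 1.15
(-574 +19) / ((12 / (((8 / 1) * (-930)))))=344100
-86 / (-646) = 43/323 = 0.13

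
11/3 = 3.67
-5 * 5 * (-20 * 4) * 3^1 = 6000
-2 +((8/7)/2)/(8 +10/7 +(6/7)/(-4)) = -250/129 = -1.94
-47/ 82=-0.57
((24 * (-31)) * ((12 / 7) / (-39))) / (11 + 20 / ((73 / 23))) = 72416/38311 = 1.89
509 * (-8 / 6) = -2036/3 = -678.67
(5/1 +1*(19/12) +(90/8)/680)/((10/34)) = 10771/480 = 22.44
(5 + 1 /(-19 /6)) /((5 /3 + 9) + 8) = 267/1064 = 0.25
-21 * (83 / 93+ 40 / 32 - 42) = 103789/124 = 837.01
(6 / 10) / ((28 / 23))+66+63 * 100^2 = 630066.49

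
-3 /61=-0.05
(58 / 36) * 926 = 13427/9 = 1491.89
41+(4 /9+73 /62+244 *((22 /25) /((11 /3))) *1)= 1411487/13950 = 101.18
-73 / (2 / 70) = -2555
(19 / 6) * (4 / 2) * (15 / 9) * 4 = 380/9 = 42.22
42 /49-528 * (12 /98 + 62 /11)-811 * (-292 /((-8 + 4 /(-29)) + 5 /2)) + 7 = -721614193/16023 = -45036.15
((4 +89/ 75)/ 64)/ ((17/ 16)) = 389/5100 = 0.08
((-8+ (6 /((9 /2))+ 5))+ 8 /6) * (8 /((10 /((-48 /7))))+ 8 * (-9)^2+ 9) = -7601/35 = -217.17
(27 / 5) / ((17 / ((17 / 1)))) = 27/5 = 5.40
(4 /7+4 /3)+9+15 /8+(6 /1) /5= 11743/840 = 13.98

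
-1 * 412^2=-169744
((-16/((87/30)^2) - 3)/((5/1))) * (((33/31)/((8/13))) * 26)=-741741/16820 = -44.10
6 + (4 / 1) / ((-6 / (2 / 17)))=5.92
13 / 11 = 1.18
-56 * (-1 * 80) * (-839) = -3758720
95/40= 19/8 = 2.38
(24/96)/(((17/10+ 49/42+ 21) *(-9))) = -5/4296 = 0.00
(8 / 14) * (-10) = -40/7 = -5.71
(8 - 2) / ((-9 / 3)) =-2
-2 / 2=-1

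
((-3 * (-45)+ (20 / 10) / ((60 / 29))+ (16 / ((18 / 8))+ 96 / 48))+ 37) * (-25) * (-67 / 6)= 5489645/108 = 50830.05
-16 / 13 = -1.23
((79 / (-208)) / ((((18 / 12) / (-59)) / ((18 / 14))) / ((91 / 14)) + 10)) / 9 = -4661/1104144 = 0.00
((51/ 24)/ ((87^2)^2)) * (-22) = -187/229159044 = 0.00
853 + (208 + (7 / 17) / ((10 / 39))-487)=97853/170 = 575.61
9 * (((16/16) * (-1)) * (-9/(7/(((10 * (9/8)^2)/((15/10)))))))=10935/112 = 97.63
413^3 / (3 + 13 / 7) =493114979/34 = 14503381.74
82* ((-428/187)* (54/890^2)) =-473796/37030675 = -0.01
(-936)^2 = 876096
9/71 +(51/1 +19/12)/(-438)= 0.01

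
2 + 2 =4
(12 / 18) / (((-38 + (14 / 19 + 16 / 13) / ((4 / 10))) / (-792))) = 130416/8171 = 15.96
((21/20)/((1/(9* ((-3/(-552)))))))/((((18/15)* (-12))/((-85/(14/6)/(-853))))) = -765/5022464 = 0.00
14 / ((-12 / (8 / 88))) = -7/66 = -0.11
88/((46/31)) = 1364/23 = 59.30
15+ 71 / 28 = 491/28 = 17.54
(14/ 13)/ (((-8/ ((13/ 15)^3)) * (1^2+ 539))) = -1183/7290000 = 0.00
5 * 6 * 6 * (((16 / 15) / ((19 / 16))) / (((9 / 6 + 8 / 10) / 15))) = 1054.46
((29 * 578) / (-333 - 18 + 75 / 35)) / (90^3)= -58667/890109000 = 0.00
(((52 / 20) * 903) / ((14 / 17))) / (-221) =-129/10 = -12.90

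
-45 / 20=-9/4 = -2.25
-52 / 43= -1.21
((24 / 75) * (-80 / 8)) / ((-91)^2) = -16/41405 = 0.00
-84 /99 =-28/33 = -0.85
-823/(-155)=823/155 = 5.31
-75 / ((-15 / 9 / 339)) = 15255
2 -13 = -11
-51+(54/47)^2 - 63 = -248910/2209 = -112.68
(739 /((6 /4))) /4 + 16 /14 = 5221/42 = 124.31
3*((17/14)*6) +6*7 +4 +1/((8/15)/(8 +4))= 1265/14 = 90.36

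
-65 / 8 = -8.12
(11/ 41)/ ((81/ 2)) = 22/3321 = 0.01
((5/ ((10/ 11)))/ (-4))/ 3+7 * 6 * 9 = 9061/24 = 377.54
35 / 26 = 1.35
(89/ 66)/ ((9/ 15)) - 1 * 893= -176369/198 = -890.75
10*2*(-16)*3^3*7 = -60480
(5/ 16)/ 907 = 5/14512 = 0.00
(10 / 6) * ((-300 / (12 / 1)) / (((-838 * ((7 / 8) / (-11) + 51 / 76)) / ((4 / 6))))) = 209000/3729519 = 0.06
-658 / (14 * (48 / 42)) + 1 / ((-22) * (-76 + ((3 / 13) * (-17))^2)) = -37068741/901384 = -41.12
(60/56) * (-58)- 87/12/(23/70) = -27115/322 = -84.21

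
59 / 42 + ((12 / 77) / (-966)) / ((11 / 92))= 49925/35574 = 1.40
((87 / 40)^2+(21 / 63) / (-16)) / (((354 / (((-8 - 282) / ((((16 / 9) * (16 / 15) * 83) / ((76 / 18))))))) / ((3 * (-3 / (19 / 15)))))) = 29502135/40116224 = 0.74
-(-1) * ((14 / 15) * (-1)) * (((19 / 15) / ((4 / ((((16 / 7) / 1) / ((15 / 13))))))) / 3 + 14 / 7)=-20876/10125 = -2.06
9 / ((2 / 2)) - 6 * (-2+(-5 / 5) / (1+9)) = 108/5 = 21.60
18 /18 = 1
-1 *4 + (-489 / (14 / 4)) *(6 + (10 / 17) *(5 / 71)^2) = -505514012/599879 = -842.69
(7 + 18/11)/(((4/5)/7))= 3325/44 = 75.57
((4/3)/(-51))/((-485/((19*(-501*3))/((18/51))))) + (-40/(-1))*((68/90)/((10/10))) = 112882/4365 = 25.86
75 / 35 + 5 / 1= 50/7 = 7.14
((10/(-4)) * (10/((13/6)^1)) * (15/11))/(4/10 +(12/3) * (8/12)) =-16875/3289 = -5.13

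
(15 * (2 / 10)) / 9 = 1/3 = 0.33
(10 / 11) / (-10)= -1/11 = -0.09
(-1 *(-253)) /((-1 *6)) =-253/6 = -42.17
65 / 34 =1.91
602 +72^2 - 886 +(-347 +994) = 5547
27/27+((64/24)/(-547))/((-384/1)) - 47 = -46.00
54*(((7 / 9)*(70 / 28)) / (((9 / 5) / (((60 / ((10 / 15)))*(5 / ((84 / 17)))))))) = 10625/2 = 5312.50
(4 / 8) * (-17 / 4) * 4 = -8.50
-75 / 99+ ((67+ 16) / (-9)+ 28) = 1784/99 = 18.02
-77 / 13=-5.92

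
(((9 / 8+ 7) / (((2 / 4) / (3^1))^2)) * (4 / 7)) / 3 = 390/7 = 55.71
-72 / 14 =-36/7 = -5.14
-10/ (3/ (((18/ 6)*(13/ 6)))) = -21.67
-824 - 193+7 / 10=-10163/10 = -1016.30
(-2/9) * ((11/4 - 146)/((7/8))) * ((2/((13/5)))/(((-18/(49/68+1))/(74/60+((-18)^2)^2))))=-280821.45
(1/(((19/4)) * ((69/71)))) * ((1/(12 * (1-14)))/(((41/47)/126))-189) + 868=192592274/232921 = 826.86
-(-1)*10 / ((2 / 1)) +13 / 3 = 28/3 = 9.33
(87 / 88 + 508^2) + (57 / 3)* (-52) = 257076.99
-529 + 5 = -524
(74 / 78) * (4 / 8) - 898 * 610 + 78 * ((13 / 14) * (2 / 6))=-299074439/546 = -547755.38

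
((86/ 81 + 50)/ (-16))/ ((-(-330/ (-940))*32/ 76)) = 21.59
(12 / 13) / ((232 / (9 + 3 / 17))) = 18/493 = 0.04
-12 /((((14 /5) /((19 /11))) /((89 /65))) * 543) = -3382/181181 = -0.02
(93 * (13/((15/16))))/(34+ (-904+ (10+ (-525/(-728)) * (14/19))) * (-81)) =6370624/357680495 = 0.02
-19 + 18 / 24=-73/4 = -18.25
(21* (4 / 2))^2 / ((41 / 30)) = 52920/41 = 1290.73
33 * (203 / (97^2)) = 6699/9409 = 0.71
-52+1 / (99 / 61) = -51.38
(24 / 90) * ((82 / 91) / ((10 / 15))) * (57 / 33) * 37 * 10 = 230584/1001 = 230.35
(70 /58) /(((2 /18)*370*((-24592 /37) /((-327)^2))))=-6736527/1426336 = -4.72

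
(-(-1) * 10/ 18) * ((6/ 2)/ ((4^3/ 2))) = 5/96 = 0.05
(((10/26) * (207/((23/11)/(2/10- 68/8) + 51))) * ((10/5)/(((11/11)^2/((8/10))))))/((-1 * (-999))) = 167992/66858519 = 0.00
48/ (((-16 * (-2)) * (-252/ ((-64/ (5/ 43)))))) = 344/105 = 3.28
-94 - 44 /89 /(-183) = -1530934/16287 = -94.00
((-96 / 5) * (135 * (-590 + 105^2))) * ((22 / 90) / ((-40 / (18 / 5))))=14876136/25 = 595045.44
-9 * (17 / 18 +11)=-107.50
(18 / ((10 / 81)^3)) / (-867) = -1594323/144500 = -11.03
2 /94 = 1/47 = 0.02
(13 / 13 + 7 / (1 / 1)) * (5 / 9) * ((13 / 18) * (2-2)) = 0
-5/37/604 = -5/22348 = 0.00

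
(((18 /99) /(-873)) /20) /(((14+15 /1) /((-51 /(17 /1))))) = 1/928290 = 0.00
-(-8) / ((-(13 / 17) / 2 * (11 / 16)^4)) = -17825792/190333 = -93.66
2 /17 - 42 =-712/17 = -41.88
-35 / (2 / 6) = -105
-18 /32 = -9/16 = -0.56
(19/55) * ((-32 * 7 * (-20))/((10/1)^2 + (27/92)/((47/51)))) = 73611776/4771547 = 15.43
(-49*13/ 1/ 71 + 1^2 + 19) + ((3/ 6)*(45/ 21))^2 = 169443/13916 = 12.18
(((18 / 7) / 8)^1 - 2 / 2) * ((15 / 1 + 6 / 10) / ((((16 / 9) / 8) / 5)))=-6669/28 = -238.18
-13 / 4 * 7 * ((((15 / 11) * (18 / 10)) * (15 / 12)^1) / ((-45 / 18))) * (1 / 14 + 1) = 5265/176 = 29.91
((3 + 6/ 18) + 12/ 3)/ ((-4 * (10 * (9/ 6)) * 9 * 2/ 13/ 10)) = -143/162 = -0.88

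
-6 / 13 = -0.46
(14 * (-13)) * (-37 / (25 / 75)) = 20202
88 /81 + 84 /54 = 214/81 = 2.64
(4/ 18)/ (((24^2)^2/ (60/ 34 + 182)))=781/6345216 = 0.00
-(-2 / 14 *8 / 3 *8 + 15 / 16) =709/336 = 2.11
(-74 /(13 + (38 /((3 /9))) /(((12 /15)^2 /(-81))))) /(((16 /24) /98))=87024/115321 = 0.75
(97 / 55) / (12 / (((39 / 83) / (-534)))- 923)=-1261/10410785 = 0.00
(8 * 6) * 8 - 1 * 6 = 378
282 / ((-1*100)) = -141/50 = -2.82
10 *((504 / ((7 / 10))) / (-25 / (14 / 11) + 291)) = 100800/3799 = 26.53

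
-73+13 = -60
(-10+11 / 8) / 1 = -69/8 = -8.62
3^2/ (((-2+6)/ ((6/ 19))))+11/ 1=445/38 = 11.71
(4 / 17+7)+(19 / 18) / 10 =22463/3060 = 7.34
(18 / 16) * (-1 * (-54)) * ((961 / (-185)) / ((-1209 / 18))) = 22599/4810 = 4.70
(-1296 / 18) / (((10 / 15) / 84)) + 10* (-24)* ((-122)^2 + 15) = -3584832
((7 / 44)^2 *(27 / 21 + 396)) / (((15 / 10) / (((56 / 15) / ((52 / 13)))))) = 15141/2420 = 6.26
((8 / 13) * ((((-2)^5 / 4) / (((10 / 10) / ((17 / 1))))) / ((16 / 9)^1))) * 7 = -4284/13 = -329.54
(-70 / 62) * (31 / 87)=-0.40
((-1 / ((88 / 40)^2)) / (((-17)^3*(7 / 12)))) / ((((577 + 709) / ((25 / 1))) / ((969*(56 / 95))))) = 18000/22485067 = 0.00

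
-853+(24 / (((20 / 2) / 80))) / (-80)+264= -2957/5 = -591.40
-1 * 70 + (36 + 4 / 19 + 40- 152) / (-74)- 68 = -96294/703 = -136.98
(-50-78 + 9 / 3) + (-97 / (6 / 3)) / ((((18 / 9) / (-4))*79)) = -9778/79 = -123.77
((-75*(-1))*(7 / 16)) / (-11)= -2.98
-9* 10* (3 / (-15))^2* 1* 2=-36/5 = -7.20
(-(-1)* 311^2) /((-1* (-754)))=96721/754 = 128.28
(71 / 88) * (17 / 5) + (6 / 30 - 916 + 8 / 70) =-2811863/3080 = -912.94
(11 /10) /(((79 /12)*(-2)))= -33/395 = -0.08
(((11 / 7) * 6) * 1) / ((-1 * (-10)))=33/35 = 0.94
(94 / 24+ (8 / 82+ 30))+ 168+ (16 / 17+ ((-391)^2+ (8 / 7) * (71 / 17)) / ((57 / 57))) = 527237581/3444 = 153088.73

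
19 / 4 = 4.75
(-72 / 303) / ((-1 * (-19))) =-24/1919 = -0.01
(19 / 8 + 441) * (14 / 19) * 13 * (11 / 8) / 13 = 273119/608 = 449.21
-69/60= -23/20 = -1.15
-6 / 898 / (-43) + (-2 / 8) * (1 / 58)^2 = 21061/259794992 = 0.00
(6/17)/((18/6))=2/17 = 0.12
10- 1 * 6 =4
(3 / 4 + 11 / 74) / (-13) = -133/1924 = -0.07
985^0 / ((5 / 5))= 1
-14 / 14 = -1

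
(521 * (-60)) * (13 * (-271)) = 110128980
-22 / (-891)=2/81 = 0.02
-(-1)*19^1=19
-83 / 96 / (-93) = 83/8928 = 0.01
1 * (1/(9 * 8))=1/72 = 0.01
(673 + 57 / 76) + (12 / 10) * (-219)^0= 674.95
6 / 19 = 0.32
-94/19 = -4.95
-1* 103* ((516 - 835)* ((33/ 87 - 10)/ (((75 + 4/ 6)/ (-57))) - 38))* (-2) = 458740370/227 = 2020882.69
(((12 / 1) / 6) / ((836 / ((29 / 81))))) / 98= 29/3318084 = 0.00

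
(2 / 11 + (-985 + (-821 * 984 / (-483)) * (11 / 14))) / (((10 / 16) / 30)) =195990384/12397 = 15809.50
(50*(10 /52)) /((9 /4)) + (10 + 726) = 86612/117 = 740.27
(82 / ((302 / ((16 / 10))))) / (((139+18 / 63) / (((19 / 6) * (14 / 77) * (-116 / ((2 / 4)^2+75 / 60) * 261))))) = -293502272/8097375 = -36.25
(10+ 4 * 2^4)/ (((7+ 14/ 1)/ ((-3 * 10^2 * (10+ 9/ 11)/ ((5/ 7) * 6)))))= -88060/33 = -2668.48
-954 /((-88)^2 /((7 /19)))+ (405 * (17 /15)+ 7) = 34279349/73568 = 465.95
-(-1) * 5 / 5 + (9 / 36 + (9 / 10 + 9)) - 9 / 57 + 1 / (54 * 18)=10.99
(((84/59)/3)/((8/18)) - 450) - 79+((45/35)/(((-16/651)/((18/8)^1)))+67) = -2184927/3776 = -578.64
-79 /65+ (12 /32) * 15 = 2293/520 = 4.41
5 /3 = 1.67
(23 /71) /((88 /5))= 115/6248 = 0.02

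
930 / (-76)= -465/38 = -12.24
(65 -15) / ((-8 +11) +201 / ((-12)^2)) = 2400/211 = 11.37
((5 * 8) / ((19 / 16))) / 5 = 128/19 = 6.74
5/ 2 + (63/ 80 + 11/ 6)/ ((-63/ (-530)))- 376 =-531395/1512 = -351.45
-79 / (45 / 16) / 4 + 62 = 2474/45 = 54.98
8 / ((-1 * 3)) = -8/3 = -2.67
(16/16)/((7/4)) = 4/7 = 0.57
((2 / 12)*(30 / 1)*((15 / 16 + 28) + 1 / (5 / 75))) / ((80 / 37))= 26011/256 = 101.61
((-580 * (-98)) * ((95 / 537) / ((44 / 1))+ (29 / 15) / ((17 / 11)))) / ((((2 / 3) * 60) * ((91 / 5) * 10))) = 170555119/17405960 = 9.80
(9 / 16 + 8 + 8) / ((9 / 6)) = 11.04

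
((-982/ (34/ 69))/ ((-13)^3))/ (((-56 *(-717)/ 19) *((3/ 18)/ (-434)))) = -19954731/17852822 = -1.12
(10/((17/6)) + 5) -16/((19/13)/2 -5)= 23167/1887 = 12.28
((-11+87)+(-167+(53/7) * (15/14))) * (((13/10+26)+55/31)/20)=-73212599/607600 = -120.49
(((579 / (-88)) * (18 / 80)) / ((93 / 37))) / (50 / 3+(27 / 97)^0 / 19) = -3663333/103991360 = -0.04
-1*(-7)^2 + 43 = -6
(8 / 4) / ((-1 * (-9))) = 0.22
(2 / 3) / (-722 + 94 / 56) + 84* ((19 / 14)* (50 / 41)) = 344887604/2480787 = 139.02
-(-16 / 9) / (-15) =-16/135 = -0.12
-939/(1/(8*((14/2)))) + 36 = -52548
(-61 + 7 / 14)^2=14641/4 = 3660.25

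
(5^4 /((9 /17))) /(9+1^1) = 2125/18 = 118.06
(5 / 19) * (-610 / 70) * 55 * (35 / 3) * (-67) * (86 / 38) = 241643875/1083 = 223124.54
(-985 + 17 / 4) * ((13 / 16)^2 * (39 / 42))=-601.20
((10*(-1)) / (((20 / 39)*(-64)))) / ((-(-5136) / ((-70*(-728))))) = 41405/13696 = 3.02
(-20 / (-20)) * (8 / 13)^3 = 512/2197 = 0.23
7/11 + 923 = 10160/11 = 923.64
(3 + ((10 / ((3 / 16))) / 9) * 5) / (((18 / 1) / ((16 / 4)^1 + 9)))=11453/486 = 23.57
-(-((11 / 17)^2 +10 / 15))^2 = -885481/751689 = -1.18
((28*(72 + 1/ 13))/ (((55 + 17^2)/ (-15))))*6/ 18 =-29.33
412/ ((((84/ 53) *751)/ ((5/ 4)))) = 27295/63084 = 0.43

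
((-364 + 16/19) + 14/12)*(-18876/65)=105122.25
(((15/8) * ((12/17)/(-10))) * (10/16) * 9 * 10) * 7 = -14175/272 = -52.11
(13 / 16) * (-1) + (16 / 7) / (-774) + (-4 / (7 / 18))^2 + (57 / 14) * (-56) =-37325111/303408 = -123.02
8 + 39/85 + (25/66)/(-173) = 8207417/970530 = 8.46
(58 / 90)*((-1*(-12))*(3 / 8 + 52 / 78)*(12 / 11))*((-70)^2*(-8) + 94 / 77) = -291769580/847 = -344474.12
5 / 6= 0.83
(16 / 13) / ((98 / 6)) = 48/637 = 0.08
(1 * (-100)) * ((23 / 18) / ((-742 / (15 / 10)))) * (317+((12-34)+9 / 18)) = 76.33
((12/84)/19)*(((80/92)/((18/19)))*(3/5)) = 2/483 = 0.00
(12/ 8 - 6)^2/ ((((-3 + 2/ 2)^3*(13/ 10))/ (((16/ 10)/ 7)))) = -81/182 = -0.45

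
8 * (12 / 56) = 12/7 = 1.71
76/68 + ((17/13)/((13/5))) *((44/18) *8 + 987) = 13119154/25857 = 507.37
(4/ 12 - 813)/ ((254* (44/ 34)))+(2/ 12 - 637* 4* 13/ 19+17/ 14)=-1744.46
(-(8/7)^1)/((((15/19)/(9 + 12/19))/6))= -2928/35 = -83.66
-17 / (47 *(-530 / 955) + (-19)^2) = -3247/63969 = -0.05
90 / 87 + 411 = 11949/29 = 412.03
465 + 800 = 1265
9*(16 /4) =36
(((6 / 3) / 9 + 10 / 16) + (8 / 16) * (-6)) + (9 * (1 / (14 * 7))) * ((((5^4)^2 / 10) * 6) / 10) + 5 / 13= 98637655/45864 = 2150.66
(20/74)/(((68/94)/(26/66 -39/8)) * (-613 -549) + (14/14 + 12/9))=238290/167449013 = 0.00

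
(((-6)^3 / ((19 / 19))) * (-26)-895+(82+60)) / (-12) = -1621/4 = -405.25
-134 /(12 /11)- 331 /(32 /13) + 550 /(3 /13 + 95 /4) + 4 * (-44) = -49125859/119712 = -410.37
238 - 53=185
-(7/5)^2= -49/25 = -1.96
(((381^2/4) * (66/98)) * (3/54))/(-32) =-532257/12544 = -42.43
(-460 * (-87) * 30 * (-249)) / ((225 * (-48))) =55361/2 = 27680.50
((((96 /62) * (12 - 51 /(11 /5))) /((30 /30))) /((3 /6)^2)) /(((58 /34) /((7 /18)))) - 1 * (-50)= 338322/9889 = 34.21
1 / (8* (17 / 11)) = 11/136 = 0.08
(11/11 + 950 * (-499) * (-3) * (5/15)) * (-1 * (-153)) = 72529803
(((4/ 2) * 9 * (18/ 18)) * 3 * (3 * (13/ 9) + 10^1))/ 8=387/4 = 96.75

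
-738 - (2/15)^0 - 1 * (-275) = -464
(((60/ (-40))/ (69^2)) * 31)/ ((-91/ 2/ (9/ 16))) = 93/770224 = 0.00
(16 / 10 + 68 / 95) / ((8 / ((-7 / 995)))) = -77/37810 = 0.00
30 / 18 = 5/3 = 1.67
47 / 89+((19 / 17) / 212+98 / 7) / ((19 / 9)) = 43648847/6094364 = 7.16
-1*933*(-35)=32655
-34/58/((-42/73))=1241/1218 = 1.02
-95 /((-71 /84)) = 7980/71 = 112.39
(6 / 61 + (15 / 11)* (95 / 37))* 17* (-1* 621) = -943447419/24827 = -38000.86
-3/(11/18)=-54/11 = -4.91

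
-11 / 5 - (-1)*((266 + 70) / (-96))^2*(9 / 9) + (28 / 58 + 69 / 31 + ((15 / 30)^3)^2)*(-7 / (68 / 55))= -105122063/19562240 = -5.37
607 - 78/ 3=581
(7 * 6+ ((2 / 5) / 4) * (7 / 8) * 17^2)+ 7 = 5943/80 = 74.29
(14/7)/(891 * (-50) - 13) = -2/44563 = 0.00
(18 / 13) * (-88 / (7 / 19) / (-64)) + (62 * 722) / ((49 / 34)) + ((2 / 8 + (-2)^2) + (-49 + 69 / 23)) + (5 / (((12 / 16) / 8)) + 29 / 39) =31078.23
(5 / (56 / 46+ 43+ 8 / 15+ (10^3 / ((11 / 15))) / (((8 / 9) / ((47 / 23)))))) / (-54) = -6325/217200672 = 0.00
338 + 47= 385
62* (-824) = -51088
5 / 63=0.08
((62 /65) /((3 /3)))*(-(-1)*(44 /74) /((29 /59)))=1.15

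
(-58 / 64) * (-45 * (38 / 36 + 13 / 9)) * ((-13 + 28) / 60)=25.49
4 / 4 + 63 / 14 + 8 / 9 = 115/18 = 6.39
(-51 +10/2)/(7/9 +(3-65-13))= 207/334 = 0.62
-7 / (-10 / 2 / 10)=14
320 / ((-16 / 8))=-160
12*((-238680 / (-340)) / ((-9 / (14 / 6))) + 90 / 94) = -2172.51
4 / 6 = 2/3 = 0.67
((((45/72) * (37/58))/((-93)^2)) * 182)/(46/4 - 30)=-455/1003284 = 0.00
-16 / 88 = -2/11 = -0.18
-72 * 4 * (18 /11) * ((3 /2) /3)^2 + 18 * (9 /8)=-4293/44 = -97.57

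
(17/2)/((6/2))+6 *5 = 197/6 = 32.83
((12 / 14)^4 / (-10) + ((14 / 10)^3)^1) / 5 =807343/1500625 = 0.54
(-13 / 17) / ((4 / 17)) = -13/4 = -3.25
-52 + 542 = 490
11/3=3.67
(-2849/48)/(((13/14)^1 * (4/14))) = -139601/624 = -223.72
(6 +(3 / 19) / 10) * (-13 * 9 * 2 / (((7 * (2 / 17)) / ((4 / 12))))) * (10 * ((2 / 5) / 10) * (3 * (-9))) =20460843/3325 = 6153.64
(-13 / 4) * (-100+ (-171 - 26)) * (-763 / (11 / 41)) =-10980333/4 = -2745083.25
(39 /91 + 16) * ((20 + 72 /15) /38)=1426/133 = 10.72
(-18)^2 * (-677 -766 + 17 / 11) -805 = -5146199/11 = -467836.27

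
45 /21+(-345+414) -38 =232/7 = 33.14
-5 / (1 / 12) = -60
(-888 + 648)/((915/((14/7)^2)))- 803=-49047/61 = -804.05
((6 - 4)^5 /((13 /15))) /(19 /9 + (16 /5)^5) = 0.11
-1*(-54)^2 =-2916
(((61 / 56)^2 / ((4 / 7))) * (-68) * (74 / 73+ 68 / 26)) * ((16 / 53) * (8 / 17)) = -3661464/50297 = -72.80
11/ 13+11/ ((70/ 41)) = 6633/910 = 7.29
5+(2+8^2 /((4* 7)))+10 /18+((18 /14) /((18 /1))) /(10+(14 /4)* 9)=51469/5229 = 9.84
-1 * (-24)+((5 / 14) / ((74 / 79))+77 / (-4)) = 1329/259 = 5.13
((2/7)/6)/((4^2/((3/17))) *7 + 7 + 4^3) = 1/14819 = 0.00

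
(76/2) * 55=2090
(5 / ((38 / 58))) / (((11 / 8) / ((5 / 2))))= 2900/209 = 13.88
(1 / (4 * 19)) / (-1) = -1/76 = -0.01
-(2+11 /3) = -17/3 = -5.67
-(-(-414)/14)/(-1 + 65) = -207/448 = -0.46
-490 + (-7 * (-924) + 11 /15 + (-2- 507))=82046/15 = 5469.73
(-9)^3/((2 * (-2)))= 729/4 = 182.25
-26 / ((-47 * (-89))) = -26/4183 = -0.01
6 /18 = 1/3 = 0.33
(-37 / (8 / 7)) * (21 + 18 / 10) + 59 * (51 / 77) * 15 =-151.98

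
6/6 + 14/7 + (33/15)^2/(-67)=4904/1675 = 2.93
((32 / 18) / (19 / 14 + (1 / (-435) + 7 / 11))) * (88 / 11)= 2858240/400173 = 7.14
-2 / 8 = -1/4 = -0.25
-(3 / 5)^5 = -243/3125 = -0.08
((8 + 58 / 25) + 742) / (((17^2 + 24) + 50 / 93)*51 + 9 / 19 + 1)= 11077912/235480625 = 0.05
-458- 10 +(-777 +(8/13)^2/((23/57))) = -4835667/3887 = -1244.06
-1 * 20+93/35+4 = -467/35 = -13.34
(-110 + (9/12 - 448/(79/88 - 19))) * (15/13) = -2692225/27612 = -97.50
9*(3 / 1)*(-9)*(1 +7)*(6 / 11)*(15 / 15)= -11664/11 = -1060.36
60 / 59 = 1.02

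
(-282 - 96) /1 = -378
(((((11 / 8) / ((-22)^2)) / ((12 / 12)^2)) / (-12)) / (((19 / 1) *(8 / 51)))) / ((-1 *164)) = 17/35098624 = 0.00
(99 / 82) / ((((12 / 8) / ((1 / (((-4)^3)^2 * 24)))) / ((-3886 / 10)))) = -21373/6717440 = 0.00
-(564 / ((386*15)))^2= -8836/931225 = -0.01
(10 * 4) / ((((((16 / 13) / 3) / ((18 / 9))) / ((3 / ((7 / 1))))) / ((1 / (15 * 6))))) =13/14 = 0.93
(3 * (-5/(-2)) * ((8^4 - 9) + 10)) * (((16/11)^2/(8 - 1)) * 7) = 7866240/121 = 65010.25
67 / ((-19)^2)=67/361 = 0.19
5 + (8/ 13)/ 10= 329/65 = 5.06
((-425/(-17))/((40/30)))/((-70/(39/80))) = -117/896 = -0.13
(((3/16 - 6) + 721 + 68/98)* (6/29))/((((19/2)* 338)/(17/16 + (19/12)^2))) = 144241507/876063552 = 0.16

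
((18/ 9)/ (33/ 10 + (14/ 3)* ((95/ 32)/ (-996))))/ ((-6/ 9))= -717120/785507 = -0.91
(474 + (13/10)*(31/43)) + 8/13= 2658339/5590 = 475.55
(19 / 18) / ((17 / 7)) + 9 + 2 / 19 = 55465/5814 = 9.54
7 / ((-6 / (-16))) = 56/3 = 18.67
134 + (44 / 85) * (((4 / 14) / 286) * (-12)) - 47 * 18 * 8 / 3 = -2122.01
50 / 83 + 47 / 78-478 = -3086771/6474 = -476.80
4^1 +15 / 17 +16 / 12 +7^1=674/51 = 13.22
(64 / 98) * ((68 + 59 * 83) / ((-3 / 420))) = -453942.86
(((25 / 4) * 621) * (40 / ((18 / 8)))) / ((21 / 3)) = 69000/7 = 9857.14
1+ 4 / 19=23/19 = 1.21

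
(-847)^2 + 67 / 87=62414650/87 = 717409.77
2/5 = 0.40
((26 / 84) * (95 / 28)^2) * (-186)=-3637075/5488 = -662.73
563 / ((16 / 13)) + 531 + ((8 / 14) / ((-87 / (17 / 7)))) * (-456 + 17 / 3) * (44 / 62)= 993.54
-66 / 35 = -1.89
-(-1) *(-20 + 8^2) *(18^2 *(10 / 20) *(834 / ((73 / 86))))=511248672/73 = 7003406.47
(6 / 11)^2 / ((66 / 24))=144/1331 = 0.11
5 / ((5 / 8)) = 8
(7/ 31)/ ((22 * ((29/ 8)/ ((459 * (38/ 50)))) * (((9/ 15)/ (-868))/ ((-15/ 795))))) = 2279088/84535 = 26.96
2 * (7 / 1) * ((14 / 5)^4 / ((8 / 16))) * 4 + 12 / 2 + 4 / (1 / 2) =4311342/625 = 6898.15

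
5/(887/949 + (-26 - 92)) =-949/22219 = -0.04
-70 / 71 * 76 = -5320/71 = -74.93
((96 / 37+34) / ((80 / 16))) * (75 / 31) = 20310/1147 = 17.71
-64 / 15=-4.27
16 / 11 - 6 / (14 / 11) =-251/77 = -3.26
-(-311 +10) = 301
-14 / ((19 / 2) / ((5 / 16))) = -35/76 = -0.46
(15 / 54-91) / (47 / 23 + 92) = -37559/38934 = -0.96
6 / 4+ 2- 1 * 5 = -3/2 = -1.50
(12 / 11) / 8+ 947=20837/22 = 947.14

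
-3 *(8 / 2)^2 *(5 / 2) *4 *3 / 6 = -240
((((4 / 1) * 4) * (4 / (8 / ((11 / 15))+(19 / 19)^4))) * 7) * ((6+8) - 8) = 29568/131 = 225.71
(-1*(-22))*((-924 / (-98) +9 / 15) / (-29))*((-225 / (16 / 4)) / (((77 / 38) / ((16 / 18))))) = 266760/1421 = 187.73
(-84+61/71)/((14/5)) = -29515/994 = -29.69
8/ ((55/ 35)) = 56/11 = 5.09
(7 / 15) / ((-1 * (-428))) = 7/6420 = 0.00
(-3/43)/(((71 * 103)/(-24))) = 72/314459 = 0.00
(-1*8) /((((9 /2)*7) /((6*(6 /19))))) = -64/133 = -0.48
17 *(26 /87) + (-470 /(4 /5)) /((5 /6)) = -60893/87 = -699.92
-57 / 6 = -19/2 = -9.50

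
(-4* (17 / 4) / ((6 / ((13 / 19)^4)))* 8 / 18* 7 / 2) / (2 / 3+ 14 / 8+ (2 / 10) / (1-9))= -19421480/48088449 = -0.40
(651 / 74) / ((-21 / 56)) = -23.46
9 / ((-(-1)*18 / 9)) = 9/2 = 4.50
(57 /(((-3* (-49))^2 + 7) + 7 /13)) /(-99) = -247/9273495 = 0.00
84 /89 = 0.94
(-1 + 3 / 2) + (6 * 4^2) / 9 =67/6 = 11.17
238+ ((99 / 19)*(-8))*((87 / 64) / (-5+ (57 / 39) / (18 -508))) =67097653/269116 = 249.33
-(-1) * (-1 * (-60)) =60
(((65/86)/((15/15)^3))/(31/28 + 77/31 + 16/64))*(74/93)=33670/215043 = 0.16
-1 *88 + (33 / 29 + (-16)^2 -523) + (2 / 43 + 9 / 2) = -871193/2494 = -349.32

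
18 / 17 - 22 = -356/17 = -20.94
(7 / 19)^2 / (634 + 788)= 49/513342 = 0.00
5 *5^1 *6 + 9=159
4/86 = 2/43 = 0.05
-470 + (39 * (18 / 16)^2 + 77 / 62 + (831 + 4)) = 415.60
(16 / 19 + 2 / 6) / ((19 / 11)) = 737/1083 = 0.68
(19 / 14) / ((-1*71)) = -19/994 = -0.02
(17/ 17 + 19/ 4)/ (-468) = -23/1872 = -0.01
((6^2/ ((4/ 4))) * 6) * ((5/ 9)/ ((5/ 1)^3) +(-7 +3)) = -21576/25 = -863.04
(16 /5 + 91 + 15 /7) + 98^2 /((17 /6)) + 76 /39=80937616/23205 = 3487.94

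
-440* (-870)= 382800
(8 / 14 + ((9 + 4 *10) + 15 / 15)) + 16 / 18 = 3242/63 = 51.46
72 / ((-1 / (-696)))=50112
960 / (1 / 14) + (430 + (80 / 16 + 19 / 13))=180394/13 = 13876.46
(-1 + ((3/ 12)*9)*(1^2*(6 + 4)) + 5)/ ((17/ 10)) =265/17 = 15.59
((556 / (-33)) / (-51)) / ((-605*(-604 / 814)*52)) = 5143/363410190 = 0.00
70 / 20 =7/2 = 3.50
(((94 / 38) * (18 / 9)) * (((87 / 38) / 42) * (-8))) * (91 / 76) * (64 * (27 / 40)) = -3827304/34295 = -111.60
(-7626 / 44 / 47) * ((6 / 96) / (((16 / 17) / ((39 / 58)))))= -2528019/15352832 = -0.16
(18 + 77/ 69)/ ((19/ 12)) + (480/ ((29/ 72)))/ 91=25.17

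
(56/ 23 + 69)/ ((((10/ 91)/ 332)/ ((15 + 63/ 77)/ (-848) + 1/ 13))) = 63632863/5060 = 12575.66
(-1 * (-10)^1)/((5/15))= 30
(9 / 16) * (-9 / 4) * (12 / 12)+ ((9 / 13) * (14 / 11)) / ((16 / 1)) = -11079/9152 = -1.21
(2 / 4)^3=1/8 = 0.12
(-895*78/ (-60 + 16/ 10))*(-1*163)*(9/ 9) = -28447575/146 = -194846.40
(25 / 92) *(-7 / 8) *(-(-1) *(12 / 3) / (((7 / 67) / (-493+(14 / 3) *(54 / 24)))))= 1616375/368 = 4392.32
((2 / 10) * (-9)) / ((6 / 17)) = -51/10 = -5.10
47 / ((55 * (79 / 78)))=3666/4345 = 0.84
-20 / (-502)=10/251 = 0.04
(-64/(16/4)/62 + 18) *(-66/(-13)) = 36300/403 = 90.07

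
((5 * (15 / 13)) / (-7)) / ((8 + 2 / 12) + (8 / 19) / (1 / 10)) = -0.07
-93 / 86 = -1.08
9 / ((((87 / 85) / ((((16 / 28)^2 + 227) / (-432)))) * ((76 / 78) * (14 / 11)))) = -45131515/12095552 = -3.73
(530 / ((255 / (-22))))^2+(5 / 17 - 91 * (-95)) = 27924634/2601 = 10736.11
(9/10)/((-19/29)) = -261/190 = -1.37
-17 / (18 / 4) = -34/9 = -3.78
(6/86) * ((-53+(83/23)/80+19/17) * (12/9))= -1621469/336260 = -4.82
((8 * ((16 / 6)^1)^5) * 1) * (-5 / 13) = -1310720/3159 = -414.92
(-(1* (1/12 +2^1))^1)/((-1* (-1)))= -25/12 = -2.08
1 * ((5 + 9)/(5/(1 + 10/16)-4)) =-91/6 = -15.17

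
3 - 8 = -5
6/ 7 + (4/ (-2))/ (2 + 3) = 16/35 = 0.46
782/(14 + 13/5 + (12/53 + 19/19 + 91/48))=39.65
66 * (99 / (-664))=-9.84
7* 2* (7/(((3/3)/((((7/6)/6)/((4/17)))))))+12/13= 76667/936 = 81.91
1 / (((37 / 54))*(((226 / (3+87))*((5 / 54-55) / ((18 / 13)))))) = -472392/32231329 = -0.01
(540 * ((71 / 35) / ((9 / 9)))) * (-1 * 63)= -69012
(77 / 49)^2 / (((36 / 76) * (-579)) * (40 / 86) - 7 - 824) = -98857/38374203 = 0.00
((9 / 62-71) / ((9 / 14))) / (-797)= 30751/222363 = 0.14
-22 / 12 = -11/6 = -1.83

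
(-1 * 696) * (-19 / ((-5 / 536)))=-7088064/5 = -1417612.80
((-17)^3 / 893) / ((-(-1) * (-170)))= 289/8930 = 0.03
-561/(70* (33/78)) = -663/35 = -18.94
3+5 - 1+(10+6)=23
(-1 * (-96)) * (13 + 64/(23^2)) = 666336/529 = 1259.61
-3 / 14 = -0.21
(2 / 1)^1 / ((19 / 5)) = 10/19 = 0.53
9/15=3/5 = 0.60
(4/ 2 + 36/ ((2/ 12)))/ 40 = 5.45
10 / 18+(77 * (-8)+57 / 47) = -259820/423 = -614.23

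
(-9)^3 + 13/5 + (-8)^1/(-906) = -726.39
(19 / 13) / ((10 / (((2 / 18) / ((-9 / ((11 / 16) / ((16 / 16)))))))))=-209/168480 = 0.00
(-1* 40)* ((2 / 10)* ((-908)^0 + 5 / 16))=-21/2 = -10.50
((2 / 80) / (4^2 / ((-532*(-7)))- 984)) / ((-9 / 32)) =931/10306125 = 0.00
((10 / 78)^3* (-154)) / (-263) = 19250/15600897 = 0.00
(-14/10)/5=-7/25 = -0.28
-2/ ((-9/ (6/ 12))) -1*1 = -8/9 = -0.89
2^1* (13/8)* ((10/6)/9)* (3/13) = 5/36 = 0.14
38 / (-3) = -38/3 = -12.67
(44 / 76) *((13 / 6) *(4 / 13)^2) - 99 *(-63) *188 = 1172556.12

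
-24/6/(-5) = 4/5 = 0.80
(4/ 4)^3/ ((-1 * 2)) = -0.50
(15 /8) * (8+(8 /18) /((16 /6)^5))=15.01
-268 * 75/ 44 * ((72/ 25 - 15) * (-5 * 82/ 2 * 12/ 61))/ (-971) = 149821380/651541 = 229.95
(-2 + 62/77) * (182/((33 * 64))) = -0.10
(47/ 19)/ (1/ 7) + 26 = 823/19 = 43.32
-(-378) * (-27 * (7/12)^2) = -27783/8 = -3472.88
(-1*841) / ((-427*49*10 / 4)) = 1682/104615 = 0.02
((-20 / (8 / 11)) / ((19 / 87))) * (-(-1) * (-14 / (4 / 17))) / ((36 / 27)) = 1708245/304 = 5619.23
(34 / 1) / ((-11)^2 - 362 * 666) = -34/240971 = 0.00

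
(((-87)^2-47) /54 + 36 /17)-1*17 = 57106/459 = 124.41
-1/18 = -0.06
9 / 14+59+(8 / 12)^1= 2533/42 = 60.31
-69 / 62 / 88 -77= -420181/5456 = -77.01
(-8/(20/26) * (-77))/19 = 4004/95 = 42.15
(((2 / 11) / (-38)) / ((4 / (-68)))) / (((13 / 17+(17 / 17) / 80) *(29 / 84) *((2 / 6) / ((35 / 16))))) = 1820700/915211 = 1.99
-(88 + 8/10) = -444/5 = -88.80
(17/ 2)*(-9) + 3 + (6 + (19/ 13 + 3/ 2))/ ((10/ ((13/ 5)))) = -71.17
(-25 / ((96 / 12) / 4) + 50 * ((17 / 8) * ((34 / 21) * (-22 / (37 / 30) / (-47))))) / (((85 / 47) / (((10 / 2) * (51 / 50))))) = 154221/1036 = 148.86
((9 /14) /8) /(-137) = -9/15344 = 0.00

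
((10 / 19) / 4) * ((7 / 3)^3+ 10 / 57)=33035/19494 = 1.69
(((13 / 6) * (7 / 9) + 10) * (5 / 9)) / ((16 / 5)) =15775/7776 = 2.03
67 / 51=1.31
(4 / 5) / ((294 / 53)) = 106/735 = 0.14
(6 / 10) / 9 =0.07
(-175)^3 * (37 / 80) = -2478710.94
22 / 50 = 0.44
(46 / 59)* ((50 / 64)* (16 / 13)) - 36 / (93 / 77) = -690883/23777 = -29.06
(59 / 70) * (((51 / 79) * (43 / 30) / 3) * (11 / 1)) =2.86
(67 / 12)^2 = 4489/144 = 31.17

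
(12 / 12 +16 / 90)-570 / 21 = -25.97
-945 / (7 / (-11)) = 1485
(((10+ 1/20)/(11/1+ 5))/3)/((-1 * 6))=-67/1920 = -0.03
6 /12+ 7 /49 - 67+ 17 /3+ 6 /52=-16537/273 = -60.58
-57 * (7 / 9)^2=-931/27 = -34.48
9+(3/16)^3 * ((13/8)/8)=2359647/262144 = 9.00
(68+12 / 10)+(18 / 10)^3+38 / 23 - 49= 79592/2875 = 27.68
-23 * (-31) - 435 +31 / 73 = 20325/73 = 278.42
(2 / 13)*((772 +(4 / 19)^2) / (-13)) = -557416/61009 = -9.14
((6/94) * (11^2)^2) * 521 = 22883883/47 = 486891.13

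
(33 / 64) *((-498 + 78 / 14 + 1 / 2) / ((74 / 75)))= -17045325/66304 = -257.08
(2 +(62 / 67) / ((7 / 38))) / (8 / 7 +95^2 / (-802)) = -2641788/3802853 = -0.69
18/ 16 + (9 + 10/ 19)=1619/152 = 10.65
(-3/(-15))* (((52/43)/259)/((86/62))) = 1612/2394455 = 0.00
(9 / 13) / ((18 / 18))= 9/13 = 0.69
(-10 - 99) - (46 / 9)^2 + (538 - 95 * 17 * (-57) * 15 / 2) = 111912091/162 = 690815.38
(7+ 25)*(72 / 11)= 2304/11 = 209.45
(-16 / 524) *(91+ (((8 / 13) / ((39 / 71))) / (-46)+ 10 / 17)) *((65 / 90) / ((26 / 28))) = -508237772/233721423 = -2.17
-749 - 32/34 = -12749/17 = -749.94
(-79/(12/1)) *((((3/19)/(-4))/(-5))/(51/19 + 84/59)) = -4661/368400 = -0.01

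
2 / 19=0.11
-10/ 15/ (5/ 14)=-28/15 = -1.87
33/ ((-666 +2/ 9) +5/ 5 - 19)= -297/6154 = -0.05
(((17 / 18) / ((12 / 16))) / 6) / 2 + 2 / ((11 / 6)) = 1.20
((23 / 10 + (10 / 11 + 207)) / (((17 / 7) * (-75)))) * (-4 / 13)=323722/911625 = 0.36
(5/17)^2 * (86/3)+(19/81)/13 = 760141/304317 = 2.50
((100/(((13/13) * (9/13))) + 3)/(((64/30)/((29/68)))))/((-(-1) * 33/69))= 4425545/71808 = 61.63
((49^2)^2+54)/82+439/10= 14421137/205 = 70347.01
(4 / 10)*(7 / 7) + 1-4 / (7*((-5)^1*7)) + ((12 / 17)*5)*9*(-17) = -131953/245 = -538.58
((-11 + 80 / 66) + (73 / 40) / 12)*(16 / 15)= -5653/550 = -10.28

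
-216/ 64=-27/8 = -3.38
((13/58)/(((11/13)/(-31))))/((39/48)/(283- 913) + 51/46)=-607304880/81900379 = -7.42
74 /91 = 0.81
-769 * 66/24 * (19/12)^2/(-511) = 10.37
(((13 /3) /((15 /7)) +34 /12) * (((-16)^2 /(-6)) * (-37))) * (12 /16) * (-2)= -11497.96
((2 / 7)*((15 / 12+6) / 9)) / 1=0.23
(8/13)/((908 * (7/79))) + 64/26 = 51006/20657 = 2.47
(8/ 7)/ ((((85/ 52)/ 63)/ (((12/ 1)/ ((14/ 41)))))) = 921024/595 = 1547.94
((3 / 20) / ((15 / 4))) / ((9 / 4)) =4/225 = 0.02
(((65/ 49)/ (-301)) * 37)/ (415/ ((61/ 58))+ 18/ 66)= -124135/300599369 = 0.00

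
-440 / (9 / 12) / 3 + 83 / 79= -138293/711 = -194.50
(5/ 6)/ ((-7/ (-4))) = 10/21 = 0.48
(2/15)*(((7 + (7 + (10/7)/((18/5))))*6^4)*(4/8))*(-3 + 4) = 43536/35 = 1243.89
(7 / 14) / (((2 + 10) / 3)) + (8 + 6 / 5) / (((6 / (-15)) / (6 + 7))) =-2391/8 = -298.88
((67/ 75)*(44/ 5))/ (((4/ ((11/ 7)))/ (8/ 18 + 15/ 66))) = 14003/6750 = 2.07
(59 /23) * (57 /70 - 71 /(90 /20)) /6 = -556193/86940 = -6.40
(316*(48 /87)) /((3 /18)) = 30336/29 = 1046.07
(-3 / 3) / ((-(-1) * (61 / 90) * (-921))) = 30/18727 = 0.00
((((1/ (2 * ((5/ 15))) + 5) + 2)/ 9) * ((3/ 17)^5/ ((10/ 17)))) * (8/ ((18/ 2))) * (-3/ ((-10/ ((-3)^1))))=-27/122825 = 0.00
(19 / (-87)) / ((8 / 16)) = -38/87 = -0.44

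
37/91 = 0.41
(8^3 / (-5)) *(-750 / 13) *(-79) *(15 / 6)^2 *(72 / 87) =-910080000/377 = -2414005.31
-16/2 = -8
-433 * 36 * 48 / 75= -9976.32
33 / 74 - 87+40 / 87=-554275/6438 = -86.09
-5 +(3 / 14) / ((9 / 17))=-193/42 = -4.60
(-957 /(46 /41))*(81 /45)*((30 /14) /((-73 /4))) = 2118798/11753 = 180.28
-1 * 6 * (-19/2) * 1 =57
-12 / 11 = -1.09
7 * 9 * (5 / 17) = 315/17 = 18.53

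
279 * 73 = 20367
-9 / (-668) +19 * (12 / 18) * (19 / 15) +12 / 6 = 18.06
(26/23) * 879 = 22854/23 = 993.65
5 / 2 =2.50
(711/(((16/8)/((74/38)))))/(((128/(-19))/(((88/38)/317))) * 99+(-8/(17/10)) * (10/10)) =-447219/58980256 = -0.01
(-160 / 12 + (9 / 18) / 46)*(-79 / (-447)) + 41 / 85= -19632803/10486620 = -1.87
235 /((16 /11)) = 2585/16 = 161.56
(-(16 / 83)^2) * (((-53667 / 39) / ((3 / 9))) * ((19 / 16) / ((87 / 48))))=261036288/2597153 = 100.51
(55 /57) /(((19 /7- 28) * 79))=-385/797031 = 0.00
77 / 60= 1.28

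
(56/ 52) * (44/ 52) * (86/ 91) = 1892/2197 = 0.86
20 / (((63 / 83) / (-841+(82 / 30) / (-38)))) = -79582226/3591 = -22161.58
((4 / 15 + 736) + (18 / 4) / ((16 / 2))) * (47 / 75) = 8311433/18000 = 461.75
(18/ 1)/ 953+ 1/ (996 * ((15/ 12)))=23363/1186485 = 0.02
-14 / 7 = -2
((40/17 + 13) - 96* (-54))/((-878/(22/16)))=-972279/119408 = -8.14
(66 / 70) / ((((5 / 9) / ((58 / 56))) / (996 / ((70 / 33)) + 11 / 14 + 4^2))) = 293212359/343000 = 854.85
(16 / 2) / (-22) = -4/11 = -0.36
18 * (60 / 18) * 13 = 780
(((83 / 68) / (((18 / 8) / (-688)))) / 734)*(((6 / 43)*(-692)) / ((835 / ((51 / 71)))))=918976/21757595 = 0.04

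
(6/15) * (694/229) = 1388/1145 = 1.21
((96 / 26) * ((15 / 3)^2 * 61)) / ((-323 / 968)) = -70857600/4199 = -16874.87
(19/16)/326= 19/5216 = 0.00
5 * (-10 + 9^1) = -5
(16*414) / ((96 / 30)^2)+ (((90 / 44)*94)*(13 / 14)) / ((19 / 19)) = 508455/616 = 825.41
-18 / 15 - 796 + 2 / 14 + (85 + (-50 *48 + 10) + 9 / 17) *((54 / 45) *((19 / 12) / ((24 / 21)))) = -1101521/238 = -4628.24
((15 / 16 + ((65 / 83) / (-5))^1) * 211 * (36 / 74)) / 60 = 656421/491360 = 1.34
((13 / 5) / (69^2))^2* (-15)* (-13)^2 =-28561/37778535 = 0.00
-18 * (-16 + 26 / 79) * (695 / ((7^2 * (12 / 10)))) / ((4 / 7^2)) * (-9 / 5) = -11615535/158 = -73516.04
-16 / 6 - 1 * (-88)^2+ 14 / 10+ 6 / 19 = -2207311/285 = -7744.95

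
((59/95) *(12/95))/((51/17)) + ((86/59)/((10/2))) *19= 2963294/532475 = 5.57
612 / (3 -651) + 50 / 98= -383/882 = -0.43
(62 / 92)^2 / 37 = 961/78292 = 0.01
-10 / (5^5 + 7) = -5/1566 = 0.00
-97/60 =-1.62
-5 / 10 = -0.50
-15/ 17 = -0.88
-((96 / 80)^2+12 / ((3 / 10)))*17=-17612/25 = -704.48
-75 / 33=-25/11 = -2.27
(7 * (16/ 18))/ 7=8/9 = 0.89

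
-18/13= -1.38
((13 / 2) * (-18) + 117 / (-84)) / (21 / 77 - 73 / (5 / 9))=60775/67312 = 0.90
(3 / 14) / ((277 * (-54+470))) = 3/1613248 = 0.00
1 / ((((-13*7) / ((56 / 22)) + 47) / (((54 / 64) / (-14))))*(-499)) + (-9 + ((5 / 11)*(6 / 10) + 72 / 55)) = -22802271/3073840 = -7.42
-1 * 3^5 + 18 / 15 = -1209/5 = -241.80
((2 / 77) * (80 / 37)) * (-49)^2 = 54880/407 = 134.84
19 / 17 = 1.12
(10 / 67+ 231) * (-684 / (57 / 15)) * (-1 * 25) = 69691500/67 = 1040171.64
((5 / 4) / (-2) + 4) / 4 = 27/32 = 0.84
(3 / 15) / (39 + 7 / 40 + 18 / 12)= 8/1627 = 0.00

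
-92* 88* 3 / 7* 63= -218592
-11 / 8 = -1.38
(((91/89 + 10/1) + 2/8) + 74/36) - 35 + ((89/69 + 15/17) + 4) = -19417547/1252764 = -15.50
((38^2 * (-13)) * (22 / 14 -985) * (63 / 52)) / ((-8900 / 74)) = -185965.46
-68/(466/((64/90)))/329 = -1088/3449565 = 0.00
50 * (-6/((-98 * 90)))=5/147 = 0.03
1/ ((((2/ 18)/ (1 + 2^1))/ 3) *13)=81/13 = 6.23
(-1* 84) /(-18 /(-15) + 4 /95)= -3990/59 = -67.63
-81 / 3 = -27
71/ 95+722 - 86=60491/95 = 636.75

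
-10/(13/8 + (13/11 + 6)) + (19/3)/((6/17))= 46897/2790 = 16.81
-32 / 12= -8/3 = -2.67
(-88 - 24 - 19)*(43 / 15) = -5633/15 = -375.53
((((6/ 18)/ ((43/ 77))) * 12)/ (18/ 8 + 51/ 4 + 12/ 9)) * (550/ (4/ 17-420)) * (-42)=462825/19178 = 24.13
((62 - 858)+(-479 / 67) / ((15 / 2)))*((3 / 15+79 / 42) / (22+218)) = -175004953/25326000 = -6.91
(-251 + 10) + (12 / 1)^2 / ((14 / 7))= -169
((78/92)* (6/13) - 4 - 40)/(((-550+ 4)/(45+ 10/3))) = 3.86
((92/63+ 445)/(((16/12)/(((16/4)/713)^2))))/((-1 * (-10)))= 56254/53378745 = 0.00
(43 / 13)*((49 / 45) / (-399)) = -301/33345 = -0.01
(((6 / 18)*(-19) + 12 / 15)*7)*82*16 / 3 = -762272/45 = -16939.38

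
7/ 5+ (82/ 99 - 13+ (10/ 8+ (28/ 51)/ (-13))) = -9.56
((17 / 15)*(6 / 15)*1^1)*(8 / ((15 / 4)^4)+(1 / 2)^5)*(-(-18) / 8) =0.07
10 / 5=2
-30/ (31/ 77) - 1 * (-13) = -1907/31 = -61.52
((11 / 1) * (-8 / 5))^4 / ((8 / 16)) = 119939072/625 = 191902.52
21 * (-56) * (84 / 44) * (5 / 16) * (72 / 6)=-92610/11 = -8419.09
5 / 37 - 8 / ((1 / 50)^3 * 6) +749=-18416846/111 = -165917.53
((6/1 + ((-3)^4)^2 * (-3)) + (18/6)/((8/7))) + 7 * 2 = -157283/8 = -19660.38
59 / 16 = 3.69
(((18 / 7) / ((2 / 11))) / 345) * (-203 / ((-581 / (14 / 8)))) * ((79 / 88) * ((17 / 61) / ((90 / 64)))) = 38947/8733675 = 0.00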